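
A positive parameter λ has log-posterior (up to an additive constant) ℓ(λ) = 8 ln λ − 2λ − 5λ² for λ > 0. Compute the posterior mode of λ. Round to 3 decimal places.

λ̂_MAP = 0.800

ℓ'(λ) = 8/λ − 2 − 10λ. Setting this to zero and multiplying by λ: 10λ² + 2λ − 8 = 0.
λ = (−2 + √(2² + 4·10·8)) / (2·10) = (−2 + √324) / 20 = (−2 + 18)/20 = 4/5.
ℓ''(λ) = −8/λ² − 10 < 0, confirming a maximum.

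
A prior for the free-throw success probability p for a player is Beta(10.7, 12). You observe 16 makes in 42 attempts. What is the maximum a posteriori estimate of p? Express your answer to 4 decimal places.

p̂_MAP = 0.4099

Prior: Beta(10.7, 12).
Data: 16 successes in 42 trials. The binomial likelihood contributes p^16(1−p)^26, so the posterior is Beta(10.7+16, 12+26) = Beta(26.7, 38).
For Beta(a, b) with a, b > 1 the mode is (a−1)/(a+b−2) = 25.7/62.7 ≈ 0.4099.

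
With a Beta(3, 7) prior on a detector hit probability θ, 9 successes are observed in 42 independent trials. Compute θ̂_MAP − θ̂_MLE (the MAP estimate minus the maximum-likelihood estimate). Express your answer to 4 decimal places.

Posterior is Beta(12, 40); MAP = (12−1)/(52−2) = 11/50 ≈ 0.22000.
MLE ignores the prior: θ̂_MLE = k/n = 9/42 ≈ 0.21429.
Difference = 11/50 − 9/42 = 1/175 ≈ 0.0057.

MAP − MLE = 0.0057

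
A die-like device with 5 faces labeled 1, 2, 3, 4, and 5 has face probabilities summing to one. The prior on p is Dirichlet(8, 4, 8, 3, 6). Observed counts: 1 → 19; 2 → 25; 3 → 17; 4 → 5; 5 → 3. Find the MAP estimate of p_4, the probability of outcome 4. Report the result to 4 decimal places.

The posterior is Dirichlet(αᵢ + nᵢ) = Dirichlet(27, 29, 25, 8, 9).
For a Dirichlet(a₁,…,a_K) with all aᵢ > 1, the mode has j-th component (aⱼ − 1)/(Σaᵢ − K).
Here Σaᵢ = 98 and K = 5, so p_4 = (8 − 1)/(98 − 5) = 7/93 ≈ 0.0753.

MAP estimate: 0.0753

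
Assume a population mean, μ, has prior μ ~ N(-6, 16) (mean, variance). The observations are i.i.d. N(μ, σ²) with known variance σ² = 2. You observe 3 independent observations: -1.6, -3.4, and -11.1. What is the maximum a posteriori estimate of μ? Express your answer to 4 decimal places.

μ̂_MAP = -5.3920

n = 3; x̄ = ((-1.6) + (-3.4) + (-11.1))/3 = -16.1/3 = -161/30 ≈ -5.3667.
For a Normal prior and Normal likelihood with known variance, the posterior is Normal; its mode equals its mean, the precision-weighted average.
Prior precision 1/σ₀² = 1/16 = 0.0625; data precision n/σ² = 3/2 = 1.5.
μ̂ = (0.0625·(-6) + 1.5·(-161/30)) / (0.0625 + 1.5) = (-8.425)/1.5625 = -5.3920.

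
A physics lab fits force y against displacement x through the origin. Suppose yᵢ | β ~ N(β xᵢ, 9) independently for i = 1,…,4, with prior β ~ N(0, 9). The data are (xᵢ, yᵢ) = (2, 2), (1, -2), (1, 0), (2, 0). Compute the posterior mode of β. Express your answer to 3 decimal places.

β̂_MAP = 0.182

log p(β | y) = −Σ(yᵢ − βxᵢ)²/(2·9) − β²/(2·9) + const.
Setting the derivative to zero: Σxᵢ(yᵢ − βxᵢ)/9 − β/9 = 0, so β = Σxᵢyᵢ / (Σxᵢ² + σ²/τ²).
Σxᵢyᵢ = 2·2 + 1·(-2) + 1·0 + 2·0 = 2; Σxᵢ² = 10; σ²/τ² = 1.
β̂_MAP = 2 / (10 + 1) = 2/11 ≈ 0.182.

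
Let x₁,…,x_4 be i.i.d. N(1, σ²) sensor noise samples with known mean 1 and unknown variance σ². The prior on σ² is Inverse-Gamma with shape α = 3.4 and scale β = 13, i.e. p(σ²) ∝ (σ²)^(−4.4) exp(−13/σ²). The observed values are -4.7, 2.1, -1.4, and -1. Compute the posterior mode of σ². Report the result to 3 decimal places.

Sum of squared deviations about the known mean: SS = (-4.7−1)² + (2.1−1)² + (-1.4−1)² + (-1−1)² = 43.46.
The Normal likelihood contributes (σ²)^(−n/2) exp(−SS/(2σ²)), so the posterior is Inverse-Gamma(α + n/2, β + SS/2) = Inverse-Gamma(5.4, 34.73).
The mode of Inverse-Gamma(a, b) is b/(a+1) = 34.73/6.4 ≈ 5.427.

σ̂²_MAP = 5.427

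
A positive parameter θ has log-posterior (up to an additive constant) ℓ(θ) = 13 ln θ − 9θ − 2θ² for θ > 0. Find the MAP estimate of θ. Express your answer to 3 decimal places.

ℓ'(θ) = 13/θ − 9 − 4θ. Setting this to zero and multiplying by θ: 4θ² + 9θ − 13 = 0.
θ = (−9 + √(9² + 4·4·13)) / (2·4) = (−9 + √289) / 8 = (−9 + 17)/8 = 1.
ℓ''(θ) = −13/θ² − 4 < 0, confirming a maximum.

θ̂_MAP = 1.000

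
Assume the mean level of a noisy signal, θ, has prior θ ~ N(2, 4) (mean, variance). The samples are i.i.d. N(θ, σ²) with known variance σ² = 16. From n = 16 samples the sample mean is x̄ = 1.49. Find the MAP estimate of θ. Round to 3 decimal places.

n = 16, x̄ = 1.49.
For a Normal prior and Normal likelihood with known variance, the posterior is Normal; its mode equals its mean, the precision-weighted average.
Prior precision 1/σ₀² = 1/4 = 0.25; data precision n/σ² = 16/16 = 1.
θ̂ = (0.25·2 + 1·1.49) / (0.25 + 1) = 1.99/1.25 = 1.592.

θ̂_MAP = 1.592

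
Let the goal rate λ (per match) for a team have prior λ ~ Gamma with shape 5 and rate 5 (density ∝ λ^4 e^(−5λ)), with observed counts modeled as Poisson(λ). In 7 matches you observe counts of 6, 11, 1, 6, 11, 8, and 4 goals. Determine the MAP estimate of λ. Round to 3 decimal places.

Σxᵢ = 6+11+1+6+11+8+4 = 47, with n = 7.
Posterior ∝ λ^4e^(−5λ) · λ^47e^(−7λ) = λ^51e^(−12λ), i.e. Gamma(shape=52, rate=12).
The mode of a Gamma(a, b) with a ≥ 1 (shape–rate) is (a−1)/b = 51/12 ≈ 4.250.

λ̂_MAP = 4.250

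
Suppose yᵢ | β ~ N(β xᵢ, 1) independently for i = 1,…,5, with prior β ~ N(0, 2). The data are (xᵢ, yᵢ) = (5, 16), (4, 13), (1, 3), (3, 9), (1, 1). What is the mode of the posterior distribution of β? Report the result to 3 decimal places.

β̂_MAP = 3.105

log p(β | y) = −Σ(yᵢ − βxᵢ)²/(2·1) − β²/(2·2) + const.
Setting the derivative to zero: Σxᵢ(yᵢ − βxᵢ)/1 − β/2 = 0, so β = Σxᵢyᵢ / (Σxᵢ² + σ²/τ²).
Σxᵢyᵢ = 5·16 + 4·13 + 1·3 + 3·9 + 1·1 = 163; Σxᵢ² = 52; σ²/τ² = 0.5.
β̂_MAP = 163 / (52 + 0.5) = 163/52.5 ≈ 3.105.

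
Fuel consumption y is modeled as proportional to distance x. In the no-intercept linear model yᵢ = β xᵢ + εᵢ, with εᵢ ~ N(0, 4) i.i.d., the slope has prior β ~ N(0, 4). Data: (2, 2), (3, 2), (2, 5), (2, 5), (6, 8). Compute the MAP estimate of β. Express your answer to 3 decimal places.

β̂_MAP = 1.345

log p(β | y) = −Σ(yᵢ − βxᵢ)²/(2·4) − β²/(2·4) + const.
Setting the derivative to zero: Σxᵢ(yᵢ − βxᵢ)/4 − β/4 = 0, so β = Σxᵢyᵢ / (Σxᵢ² + σ²/τ²).
Σxᵢyᵢ = 2·2 + 3·2 + 2·5 + 2·5 + 6·8 = 78; Σxᵢ² = 57; σ²/τ² = 1.
β̂_MAP = 78 / (57 + 1) = 78/58 ≈ 1.345.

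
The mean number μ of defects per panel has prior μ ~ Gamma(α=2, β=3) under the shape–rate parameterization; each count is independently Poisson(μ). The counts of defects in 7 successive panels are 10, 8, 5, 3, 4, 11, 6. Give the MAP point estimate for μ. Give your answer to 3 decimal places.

μ̂_MAP = 4.800

Σxᵢ = 10+8+5+3+4+11+6 = 47, with n = 7.
Posterior ∝ μe^(−3μ) · μ^47e^(−7μ) = μ^48e^(−10μ), i.e. Gamma(shape=49, rate=10).
The mode of a Gamma(a, b) with a ≥ 1 (shape–rate) is (a−1)/b = 48/10 ≈ 4.800.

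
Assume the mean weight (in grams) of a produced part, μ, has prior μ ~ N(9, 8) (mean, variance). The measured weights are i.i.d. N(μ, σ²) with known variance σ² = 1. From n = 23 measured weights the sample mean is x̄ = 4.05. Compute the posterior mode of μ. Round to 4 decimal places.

μ̂_MAP = 4.0768

n = 23, x̄ = 4.05.
For a Normal prior and Normal likelihood with known variance, the posterior is Normal; its mode equals its mean, the precision-weighted average.
Prior precision 1/σ₀² = 1/8 = 0.125; data precision n/σ² = 23/1 = 23.
μ̂ = (0.125·9 + 23·4.05) / (0.125 + 23) = 94.275/23.125 = 3771/925 ≈ 4.0768.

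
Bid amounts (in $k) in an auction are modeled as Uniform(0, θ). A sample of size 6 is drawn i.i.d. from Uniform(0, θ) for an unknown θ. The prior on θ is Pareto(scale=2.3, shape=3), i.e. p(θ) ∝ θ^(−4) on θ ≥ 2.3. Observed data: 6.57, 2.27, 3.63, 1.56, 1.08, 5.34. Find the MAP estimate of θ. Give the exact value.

θ̂_MAP = 6.57

The Uniform(0, θ) likelihood is θ^(−n) for θ ≥ max(xᵢ), zero otherwise. Here max(xᵢ) = 6.57.
Posterior ∝ θ^(−4) · θ^(−6) = θ^(−10) on θ ≥ max(2.3, 6.57) = 6.57.
This density is strictly decreasing in θ, so the posterior mode lies at the lower boundary of the support.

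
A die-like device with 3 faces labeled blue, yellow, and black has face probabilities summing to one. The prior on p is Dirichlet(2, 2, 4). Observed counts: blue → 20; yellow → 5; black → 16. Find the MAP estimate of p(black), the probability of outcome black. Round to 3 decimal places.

The posterior is Dirichlet(αᵢ + nᵢ) = Dirichlet(22, 7, 20).
For a Dirichlet(a₁,…,a_K) with all aᵢ > 1, the mode has j-th component (aⱼ − 1)/(Σaᵢ − K).
Here Σaᵢ = 49 and K = 3, so p(black) = (20 − 1)/(49 − 3) = 19/46 ≈ 0.413.

MAP estimate of p(black) = 0.413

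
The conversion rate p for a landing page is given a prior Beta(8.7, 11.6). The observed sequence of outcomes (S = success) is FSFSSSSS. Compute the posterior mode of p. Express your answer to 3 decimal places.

p̂_MAP = 0.521

Prior: Beta(8.7, 11.6).
Data: 6 successes in 8 trials (from the sequence). The binomial likelihood contributes p^6(1−p)^2, so the posterior is Beta(8.7+6, 11.6+2) = Beta(14.7, 13.6).
For Beta(a, b) with a, b > 1 the mode is (a−1)/(a+b−2) = 13.7/26.3 ≈ 0.521.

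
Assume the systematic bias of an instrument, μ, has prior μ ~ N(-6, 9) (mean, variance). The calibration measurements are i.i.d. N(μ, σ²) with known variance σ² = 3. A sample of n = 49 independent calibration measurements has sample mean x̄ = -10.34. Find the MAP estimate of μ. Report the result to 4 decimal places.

μ̂_MAP = -10.3107

n = 49, x̄ = -10.34.
For a Normal prior and Normal likelihood with known variance, the posterior is Normal; its mode equals its mean, the precision-weighted average.
Prior precision 1/σ₀² = 1/9; data precision n/σ² = 49/3.
μ̂ = ((1/9)·(-6) + (49/3)·(-10.34)) / (1/9 + 49/3) = (-25433/150)/(148/9) = -76299/7400 ≈ -10.3107.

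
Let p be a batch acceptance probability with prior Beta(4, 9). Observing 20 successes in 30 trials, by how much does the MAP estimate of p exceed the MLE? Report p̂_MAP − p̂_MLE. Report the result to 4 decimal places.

MAP − MLE = -0.1057

Posterior is Beta(24, 19); MAP = (24−1)/(43−2) = 23/41 ≈ 0.56098.
MLE ignores the prior: p̂_MLE = k/n = 20/30 ≈ 0.66667.
Difference = 23/41 − 20/30 = -13/123 ≈ -0.1057.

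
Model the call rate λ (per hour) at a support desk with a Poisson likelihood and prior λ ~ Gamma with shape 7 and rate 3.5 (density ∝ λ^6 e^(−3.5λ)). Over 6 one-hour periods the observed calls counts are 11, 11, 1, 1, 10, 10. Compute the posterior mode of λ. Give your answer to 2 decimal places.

λ̂_MAP = 5.26

Σxᵢ = 11+11+1+1+10+10 = 44, with n = 6.
Posterior ∝ λ^6e^(−3.5λ) · λ^44e^(−6λ) = λ^50e^(−9.5λ), i.e. Gamma(shape=51, rate=9.5).
The mode of a Gamma(a, b) with a ≥ 1 (shape–rate) is (a−1)/b = 50/9.5 ≈ 5.26.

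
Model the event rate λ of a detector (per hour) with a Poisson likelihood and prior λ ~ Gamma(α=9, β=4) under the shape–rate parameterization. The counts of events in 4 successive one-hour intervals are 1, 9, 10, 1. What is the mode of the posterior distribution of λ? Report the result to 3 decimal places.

Σxᵢ = 1+9+10+1 = 21, with n = 4.
Posterior ∝ λ^8e^(−4λ) · λ^21e^(−4λ) = λ^29e^(−8λ), i.e. Gamma(shape=30, rate=8).
The mode of a Gamma(a, b) with a ≥ 1 (shape–rate) is (a−1)/b = 29/8 ≈ 3.625.

λ̂_MAP = 3.625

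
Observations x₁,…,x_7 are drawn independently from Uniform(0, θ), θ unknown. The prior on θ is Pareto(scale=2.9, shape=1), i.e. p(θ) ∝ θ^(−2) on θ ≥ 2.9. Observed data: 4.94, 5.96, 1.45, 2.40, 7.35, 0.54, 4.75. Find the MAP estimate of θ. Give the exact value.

The Uniform(0, θ) likelihood is θ^(−n) for θ ≥ max(xᵢ), zero otherwise. Here max(xᵢ) = 7.35.
Posterior ∝ θ^(−2) · θ^(−7) = θ^(−9) on θ ≥ max(2.9, 7.35) = 7.35.
This density is strictly decreasing in θ, so the posterior mode lies at the lower boundary of the support.

θ̂_MAP = 7.35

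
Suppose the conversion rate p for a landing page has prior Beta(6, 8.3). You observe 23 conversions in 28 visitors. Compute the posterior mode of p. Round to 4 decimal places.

Prior: Beta(6, 8.3).
Data: 23 successes in 28 trials. The binomial likelihood contributes p^23(1−p)^5, so the posterior is Beta(6+23, 8.3+5) = Beta(29, 13.3).
For Beta(a, b) with a, b > 1 the mode is (a−1)/(a+b−2) = 28/40.3 ≈ 0.6948.

p̂_MAP = 0.6948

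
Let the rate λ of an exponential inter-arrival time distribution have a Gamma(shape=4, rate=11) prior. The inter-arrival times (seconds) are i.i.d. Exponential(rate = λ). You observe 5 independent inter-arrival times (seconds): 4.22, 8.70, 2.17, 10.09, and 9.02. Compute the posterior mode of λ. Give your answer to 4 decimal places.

The Exponential(rate=λ) likelihood is ∝ λ^n e^(−λΣtᵢ). Here n = 5 and Σtᵢ = 4.22 + 8.70 + 2.17 + 10.09 + 9.02 = 34.20.
Posterior ∝ λ^3e^(−11λ) · λ^5e^(−34.20λ) = λ^8e^(−45.20λ), i.e. Gamma(9, 45.20).
Mode = (a−1)/b = 8/45.20 ≈ 0.1770.

λ̂_MAP = 0.1770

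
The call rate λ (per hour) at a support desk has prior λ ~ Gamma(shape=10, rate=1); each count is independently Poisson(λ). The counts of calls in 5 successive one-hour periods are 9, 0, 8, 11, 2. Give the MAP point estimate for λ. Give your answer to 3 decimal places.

Σxᵢ = 9+0+8+11+2 = 30, with n = 5.
Posterior ∝ λ^9e^(−1λ) · λ^30e^(−5λ) = λ^39e^(−6λ), i.e. Gamma(shape=40, rate=6).
The mode of a Gamma(a, b) with a ≥ 1 (shape–rate) is (a−1)/b = 39/6 ≈ 6.500.

λ̂_MAP = 6.500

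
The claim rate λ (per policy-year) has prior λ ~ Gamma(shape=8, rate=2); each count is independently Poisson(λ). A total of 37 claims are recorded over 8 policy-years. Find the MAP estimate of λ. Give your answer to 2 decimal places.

Σxᵢ = 37, n = 8.
Posterior ∝ λ^7e^(−2λ) · λ^37e^(−8λ) = λ^44e^(−10λ), i.e. Gamma(shape=45, rate=10).
The mode of a Gamma(a, b) with a ≥ 1 (shape–rate) is (a−1)/b = 44/10 ≈ 4.40.

λ̂_MAP = 4.40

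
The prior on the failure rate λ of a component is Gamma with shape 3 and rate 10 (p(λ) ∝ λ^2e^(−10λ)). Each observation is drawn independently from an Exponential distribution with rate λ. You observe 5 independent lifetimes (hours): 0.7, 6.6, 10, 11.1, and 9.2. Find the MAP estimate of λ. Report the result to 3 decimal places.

λ̂_MAP = 0.147

The Exponential(rate=λ) likelihood is ∝ λ^n e^(−λΣtᵢ). Here n = 5 and Σtᵢ = 0.7 + 6.6 + 10 + 11.1 + 9.2 = 37.6.
Posterior ∝ λ^2e^(−10λ) · λ^5e^(−37.6λ) = λ^7e^(−47.6λ), i.e. Gamma(8, 47.6).
Mode = (a−1)/b = 7/47.6 ≈ 0.147.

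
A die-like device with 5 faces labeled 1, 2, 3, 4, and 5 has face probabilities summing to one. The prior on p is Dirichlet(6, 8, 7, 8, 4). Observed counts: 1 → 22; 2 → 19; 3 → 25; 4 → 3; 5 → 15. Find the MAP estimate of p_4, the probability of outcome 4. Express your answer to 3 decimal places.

The posterior is Dirichlet(αᵢ + nᵢ) = Dirichlet(28, 27, 32, 11, 19).
For a Dirichlet(a₁,…,a_K) with all aᵢ > 1, the mode has j-th component (aⱼ − 1)/(Σaᵢ − K).
Here Σaᵢ = 117 and K = 5, so p_4 = (11 − 1)/(117 − 5) = 10/112 ≈ 0.089.

MAP estimate: 0.089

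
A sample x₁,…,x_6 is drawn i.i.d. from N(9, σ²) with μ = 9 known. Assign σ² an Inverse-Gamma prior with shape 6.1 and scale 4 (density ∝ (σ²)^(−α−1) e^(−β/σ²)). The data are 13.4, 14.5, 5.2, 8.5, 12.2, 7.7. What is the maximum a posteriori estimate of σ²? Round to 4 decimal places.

σ̂²_MAP = 4.1698

Sum of squared deviations about the known mean: SS = (13.4−9)² + (14.5−9)² + (5.2−9)² + (8.5−9)² + (12.2−9)² + (7.7−9)² = 76.23.
The Normal likelihood contributes (σ²)^(−n/2) exp(−SS/(2σ²)), so the posterior is Inverse-Gamma(α + n/2, β + SS/2) = Inverse-Gamma(9.1, 42.115).
The mode of Inverse-Gamma(a, b) is b/(a+1) = 42.115/10.1 ≈ 4.1698.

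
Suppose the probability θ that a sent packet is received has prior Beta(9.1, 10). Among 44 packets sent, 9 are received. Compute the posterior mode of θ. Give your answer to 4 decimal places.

θ̂_MAP = 0.2799

Prior: Beta(9.1, 10).
Data: 9 successes in 44 trials. The binomial likelihood contributes θ^9(1−θ)^35, so the posterior is Beta(9.1+9, 10+35) = Beta(18.1, 45).
For Beta(a, b) with a, b > 1 the mode is (a−1)/(a+b−2) = 17.1/61.1 ≈ 0.2799.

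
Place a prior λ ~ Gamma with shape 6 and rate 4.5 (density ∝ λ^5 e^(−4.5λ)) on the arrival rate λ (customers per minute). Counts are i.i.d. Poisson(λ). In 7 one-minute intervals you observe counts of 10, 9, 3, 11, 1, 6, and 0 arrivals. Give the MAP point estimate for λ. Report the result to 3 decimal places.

Σxᵢ = 10+9+3+11+1+6+0 = 40, with n = 7.
Posterior ∝ λ^5e^(−4.5λ) · λ^40e^(−7λ) = λ^45e^(−11.5λ), i.e. Gamma(shape=46, rate=11.5).
The mode of a Gamma(a, b) with a ≥ 1 (shape–rate) is (a−1)/b = 45/11.5 ≈ 3.913.

λ̂_MAP = 3.913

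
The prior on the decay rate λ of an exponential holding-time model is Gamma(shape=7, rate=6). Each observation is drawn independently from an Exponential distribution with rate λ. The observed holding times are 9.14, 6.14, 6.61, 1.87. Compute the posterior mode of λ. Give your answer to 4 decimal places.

λ̂_MAP = 0.3360

The Exponential(rate=λ) likelihood is ∝ λ^n e^(−λΣtᵢ). Here n = 4 and Σtᵢ = 9.14 + 6.14 + 6.61 + 1.87 = 23.76.
Posterior ∝ λ^6e^(−6λ) · λ^4e^(−23.76λ) = λ^10e^(−29.76λ), i.e. Gamma(11, 29.76).
Mode = (a−1)/b = 10/29.76 ≈ 0.3360.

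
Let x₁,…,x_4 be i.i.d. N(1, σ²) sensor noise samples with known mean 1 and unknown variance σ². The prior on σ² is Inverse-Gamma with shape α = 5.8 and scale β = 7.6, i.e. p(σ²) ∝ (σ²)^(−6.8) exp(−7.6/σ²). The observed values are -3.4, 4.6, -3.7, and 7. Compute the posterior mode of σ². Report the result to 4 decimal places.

Sum of squared deviations about the known mean: SS = (-3.4−1)² + (4.6−1)² + (-3.7−1)² + (7−1)² = 90.41.
The Normal likelihood contributes (σ²)^(−n/2) exp(−SS/(2σ²)), so the posterior is Inverse-Gamma(α + n/2, β + SS/2) = Inverse-Gamma(7.8, 52.805).
The mode of Inverse-Gamma(a, b) is b/(a+1) = 52.805/8.8 ≈ 6.0006.

σ̂²_MAP = 6.0006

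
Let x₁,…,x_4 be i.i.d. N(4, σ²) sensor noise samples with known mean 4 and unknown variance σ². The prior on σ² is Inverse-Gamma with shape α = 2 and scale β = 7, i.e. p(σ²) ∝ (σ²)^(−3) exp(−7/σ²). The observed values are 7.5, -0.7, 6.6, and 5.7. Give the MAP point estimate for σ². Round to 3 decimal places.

σ̂²_MAP = 5.799

Sum of squared deviations about the known mean: SS = (7.5−4)² + (-0.7−4)² + (6.6−4)² + (5.7−4)² = 43.99.
The Normal likelihood contributes (σ²)^(−n/2) exp(−SS/(2σ²)), so the posterior is Inverse-Gamma(α + n/2, β + SS/2) = Inverse-Gamma(4, 28.995).
The mode of Inverse-Gamma(a, b) is b/(a+1) = 28.995/5 ≈ 5.799.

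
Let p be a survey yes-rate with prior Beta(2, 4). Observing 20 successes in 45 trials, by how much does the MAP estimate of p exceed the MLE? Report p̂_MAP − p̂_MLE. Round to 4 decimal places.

Posterior is Beta(22, 29); MAP = (22−1)/(51−2) = 21/49 ≈ 0.42857.
MLE ignores the prior: p̂_MLE = k/n = 20/45 ≈ 0.44444.
Difference = 21/49 − 20/45 = -1/63 ≈ -0.0159.

MAP − MLE = -0.0159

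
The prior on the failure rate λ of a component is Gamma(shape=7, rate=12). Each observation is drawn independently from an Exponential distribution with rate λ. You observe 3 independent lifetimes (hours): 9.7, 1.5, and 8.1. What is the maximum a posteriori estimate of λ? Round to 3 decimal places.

λ̂_MAP = 0.288

The Exponential(rate=λ) likelihood is ∝ λ^n e^(−λΣtᵢ). Here n = 3 and Σtᵢ = 9.7 + 1.5 + 8.1 = 19.3.
Posterior ∝ λ^6e^(−12λ) · λ^3e^(−19.3λ) = λ^9e^(−31.3λ), i.e. Gamma(10, 31.3).
Mode = (a−1)/b = 9/31.3 ≈ 0.288.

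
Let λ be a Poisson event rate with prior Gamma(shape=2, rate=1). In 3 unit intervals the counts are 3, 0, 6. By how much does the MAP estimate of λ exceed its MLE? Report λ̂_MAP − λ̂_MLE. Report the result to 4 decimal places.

MAP − MLE = -0.5000

Σxᵢ = 9. Posterior is Gamma(11, 4); MAP = (11−1)/4 = 10/4 ≈ 2.50000.
MLE = x̄ = 9/3 ≈ 3.00000.
Difference = 10/4 − 9/3 = -1/2 ≈ -0.5000.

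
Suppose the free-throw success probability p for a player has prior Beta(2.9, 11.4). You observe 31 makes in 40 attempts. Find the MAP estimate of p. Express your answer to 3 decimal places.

p̂_MAP = 0.629

Prior: Beta(2.9, 11.4).
Data: 31 successes in 40 trials. The binomial likelihood contributes p^31(1−p)^9, so the posterior is Beta(2.9+31, 11.4+9) = Beta(33.9, 20.4).
For Beta(a, b) with a, b > 1 the mode is (a−1)/(a+b−2) = 32.9/52.3 ≈ 0.629.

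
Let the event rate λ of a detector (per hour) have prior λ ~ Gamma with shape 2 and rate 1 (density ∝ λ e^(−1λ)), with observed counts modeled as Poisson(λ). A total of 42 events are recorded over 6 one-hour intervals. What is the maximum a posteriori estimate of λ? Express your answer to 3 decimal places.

λ̂_MAP = 6.143

Σxᵢ = 42, n = 6.
Posterior ∝ λe^(−1λ) · λ^42e^(−6λ) = λ^43e^(−7λ), i.e. Gamma(shape=44, rate=7).
The mode of a Gamma(a, b) with a ≥ 1 (shape–rate) is (a−1)/b = 43/7 ≈ 6.143.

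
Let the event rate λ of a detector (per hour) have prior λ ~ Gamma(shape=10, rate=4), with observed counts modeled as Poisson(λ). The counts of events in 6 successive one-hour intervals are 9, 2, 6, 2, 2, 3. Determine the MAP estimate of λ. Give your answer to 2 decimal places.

λ̂_MAP = 3.30

Σxᵢ = 9+2+6+2+2+3 = 24, with n = 6.
Posterior ∝ λ^9e^(−4λ) · λ^24e^(−6λ) = λ^33e^(−10λ), i.e. Gamma(shape=34, rate=10).
The mode of a Gamma(a, b) with a ≥ 1 (shape–rate) is (a−1)/b = 33/10 ≈ 3.30.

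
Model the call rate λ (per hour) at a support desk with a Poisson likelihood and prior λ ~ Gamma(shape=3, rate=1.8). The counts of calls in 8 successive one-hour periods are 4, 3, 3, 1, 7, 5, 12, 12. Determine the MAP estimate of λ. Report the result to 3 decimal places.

λ̂_MAP = 5.000

Σxᵢ = 4+3+3+1+7+5+12+12 = 47, with n = 8.
Posterior ∝ λ^2e^(−1.8λ) · λ^47e^(−8λ) = λ^49e^(−9.8λ), i.e. Gamma(shape=50, rate=9.8).
The mode of a Gamma(a, b) with a ≥ 1 (shape–rate) is (a−1)/b = 49/9.8 ≈ 5.000.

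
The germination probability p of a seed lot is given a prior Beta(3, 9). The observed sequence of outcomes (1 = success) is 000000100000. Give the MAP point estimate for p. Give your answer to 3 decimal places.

Prior: Beta(3, 9).
Data: 1 success in 12 trials (from the sequence). The binomial likelihood contributes p(1−p)^11, so the posterior is Beta(3+1, 9+11) = Beta(4, 20).
For Beta(a, b) with a, b > 1 the mode is (a−1)/(a+b−2) = 3/22 ≈ 0.136.

p̂_MAP = 0.136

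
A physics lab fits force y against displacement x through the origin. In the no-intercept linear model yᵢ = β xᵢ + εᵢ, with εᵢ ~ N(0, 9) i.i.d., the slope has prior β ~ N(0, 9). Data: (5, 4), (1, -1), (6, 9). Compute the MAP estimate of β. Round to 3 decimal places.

log p(β | y) = −Σ(yᵢ − βxᵢ)²/(2·9) − β²/(2·9) + const.
Setting the derivative to zero: Σxᵢ(yᵢ − βxᵢ)/9 − β/9 = 0, so β = Σxᵢyᵢ / (Σxᵢ² + σ²/τ²).
Σxᵢyᵢ = 5·4 + 1·(-1) + 6·9 = 73; Σxᵢ² = 62; σ²/τ² = 1.
β̂_MAP = 73 / (62 + 1) = 73/63 ≈ 1.159.

β̂_MAP = 1.159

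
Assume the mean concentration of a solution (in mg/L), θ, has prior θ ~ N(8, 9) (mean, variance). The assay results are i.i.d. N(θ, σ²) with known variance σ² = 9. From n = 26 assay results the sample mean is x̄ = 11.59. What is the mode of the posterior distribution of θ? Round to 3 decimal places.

θ̂_MAP = 11.457

n = 26, x̄ = 11.59.
For a Normal prior and Normal likelihood with known variance, the posterior is Normal; its mode equals its mean, the precision-weighted average.
Prior precision 1/σ₀² = 1/9; data precision n/σ² = 26/9.
θ̂ = ((1/9)·8 + (26/9)·11.59) / (1/9 + 26/9) = (15467/450)/3 = 15467/1350 ≈ 11.457.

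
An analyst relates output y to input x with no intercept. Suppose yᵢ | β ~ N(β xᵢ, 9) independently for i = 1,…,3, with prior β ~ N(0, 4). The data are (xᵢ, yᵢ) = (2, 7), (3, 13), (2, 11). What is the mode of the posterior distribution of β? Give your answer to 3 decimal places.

β̂_MAP = 3.896

log p(β | y) = −Σ(yᵢ − βxᵢ)²/(2·9) − β²/(2·4) + const.
Setting the derivative to zero: Σxᵢ(yᵢ − βxᵢ)/9 − β/4 = 0, so β = Σxᵢyᵢ / (Σxᵢ² + σ²/τ²).
Σxᵢyᵢ = 2·7 + 3·13 + 2·11 = 75; Σxᵢ² = 17; σ²/τ² = 2.25.
β̂_MAP = 75 / (17 + 2.25) = 75/19.25 ≈ 3.896.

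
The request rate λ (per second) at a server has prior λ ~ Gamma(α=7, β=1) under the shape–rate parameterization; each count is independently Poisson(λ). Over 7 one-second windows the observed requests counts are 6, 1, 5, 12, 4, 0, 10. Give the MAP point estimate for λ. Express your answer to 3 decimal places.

λ̂_MAP = 5.500

Σxᵢ = 6+1+5+12+4+0+10 = 38, with n = 7.
Posterior ∝ λ^6e^(−1λ) · λ^38e^(−7λ) = λ^44e^(−8λ), i.e. Gamma(shape=45, rate=8).
The mode of a Gamma(a, b) with a ≥ 1 (shape–rate) is (a−1)/b = 44/8 ≈ 5.500.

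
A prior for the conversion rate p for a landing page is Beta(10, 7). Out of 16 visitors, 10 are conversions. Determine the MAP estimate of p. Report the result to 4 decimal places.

p̂_MAP = 0.6129

Prior: Beta(10, 7).
Data: 10 successes in 16 trials. The binomial likelihood contributes p^10(1−p)^6, so the posterior is Beta(10+10, 7+6) = Beta(20, 13).
For Beta(a, b) with a, b > 1 the mode is (a−1)/(a+b−2) = 19/31 ≈ 0.6129.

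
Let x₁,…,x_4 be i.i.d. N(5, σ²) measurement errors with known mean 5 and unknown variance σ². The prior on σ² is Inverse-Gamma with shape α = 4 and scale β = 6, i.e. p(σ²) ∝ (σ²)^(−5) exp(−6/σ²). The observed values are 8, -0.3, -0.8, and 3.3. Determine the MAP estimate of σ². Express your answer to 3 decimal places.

σ̂²_MAP = 6.116

Sum of squared deviations about the known mean: SS = (8−5)² + (-0.3−5)² + (-0.8−5)² + (3.3−5)² = 73.62.
The Normal likelihood contributes (σ²)^(−n/2) exp(−SS/(2σ²)), so the posterior is Inverse-Gamma(α + n/2, β + SS/2) = Inverse-Gamma(6, 42.81).
The mode of Inverse-Gamma(a, b) is b/(a+1) = 42.81/7 ≈ 6.116.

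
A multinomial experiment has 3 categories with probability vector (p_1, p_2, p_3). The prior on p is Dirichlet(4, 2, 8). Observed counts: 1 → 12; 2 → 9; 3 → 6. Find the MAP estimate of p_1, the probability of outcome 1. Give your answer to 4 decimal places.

The posterior is Dirichlet(αᵢ + nᵢ) = Dirichlet(16, 11, 14).
For a Dirichlet(a₁,…,a_K) with all aᵢ > 1, the mode has j-th component (aⱼ − 1)/(Σaᵢ − K).
Here Σaᵢ = 41 and K = 3, so p_1 = (16 − 1)/(41 − 3) = 15/38 ≈ 0.3947.

MAP estimate: 0.3947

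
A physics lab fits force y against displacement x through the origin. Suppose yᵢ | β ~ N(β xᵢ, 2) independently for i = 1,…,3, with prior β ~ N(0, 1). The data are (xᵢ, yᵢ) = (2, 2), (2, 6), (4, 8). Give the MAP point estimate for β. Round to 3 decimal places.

log p(β | y) = −Σ(yᵢ − βxᵢ)²/(2·2) − β²/(2·1) + const.
Setting the derivative to zero: Σxᵢ(yᵢ − βxᵢ)/2 − β/1 = 0, so β = Σxᵢyᵢ / (Σxᵢ² + σ²/τ²).
Σxᵢyᵢ = 2·2 + 2·6 + 4·8 = 48; Σxᵢ² = 24; σ²/τ² = 2.
β̂_MAP = 48 / (24 + 2) = 48/26 ≈ 1.846.

β̂_MAP = 1.846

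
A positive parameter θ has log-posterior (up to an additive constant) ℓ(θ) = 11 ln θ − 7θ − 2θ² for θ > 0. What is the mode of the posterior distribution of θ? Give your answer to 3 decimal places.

θ̂_MAP = 1.000

ℓ'(θ) = 11/θ − 7 − 4θ. Setting this to zero and multiplying by θ: 4θ² + 7θ − 11 = 0.
θ = (−7 + √(7² + 4·4·11)) / (2·4) = (−7 + √225) / 8 = (−7 + 15)/8 = 1.
ℓ''(θ) = −11/θ² − 4 < 0, confirming a maximum.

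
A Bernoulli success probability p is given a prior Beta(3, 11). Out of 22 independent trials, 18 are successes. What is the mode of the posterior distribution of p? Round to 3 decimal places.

p̂_MAP = 0.588

Prior: Beta(3, 11).
Data: 18 successes in 22 trials. The binomial likelihood contributes p^18(1−p)^4, so the posterior is Beta(3+18, 11+4) = Beta(21, 15).
For Beta(a, b) with a, b > 1 the mode is (a−1)/(a+b−2) = 20/34 ≈ 0.588.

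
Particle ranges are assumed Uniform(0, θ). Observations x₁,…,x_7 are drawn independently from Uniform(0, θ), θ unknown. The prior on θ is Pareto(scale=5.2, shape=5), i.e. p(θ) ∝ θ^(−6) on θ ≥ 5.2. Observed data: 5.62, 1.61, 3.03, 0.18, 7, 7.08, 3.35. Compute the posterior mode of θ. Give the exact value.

θ̂_MAP = 7.08

The Uniform(0, θ) likelihood is θ^(−n) for θ ≥ max(xᵢ), zero otherwise. Here max(xᵢ) = 7.08.
Posterior ∝ θ^(−6) · θ^(−7) = θ^(−13) on θ ≥ max(5.2, 7.08) = 7.08.
This density is strictly decreasing in θ, so the posterior mode lies at the lower boundary of the support.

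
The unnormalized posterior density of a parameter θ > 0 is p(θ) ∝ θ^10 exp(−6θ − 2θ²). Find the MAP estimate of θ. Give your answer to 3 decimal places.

ℓ'(θ) = 10/θ − 6 − 4θ. Setting this to zero and multiplying by θ: 4θ² + 6θ − 10 = 0.
θ = (−6 + √(6² + 4·4·10)) / (2·4) = (−6 + √196) / 8 = (−6 + 14)/8 = 1.
ℓ''(θ) = −10/θ² − 4 < 0, confirming a maximum.

θ̂_MAP = 1.000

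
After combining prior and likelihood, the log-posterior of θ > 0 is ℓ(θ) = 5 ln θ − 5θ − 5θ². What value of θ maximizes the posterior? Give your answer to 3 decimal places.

θ̂_MAP = 0.500

ℓ'(θ) = 5/θ − 5 − 10θ. Setting this to zero and multiplying by θ: 10θ² + 5θ − 5 = 0.
θ = (−5 + √(5² + 4·10·5)) / (2·10) = (−5 + √225) / 20 = (−5 + 15)/20 = 1/2.
ℓ''(θ) = −5/θ² − 10 < 0, confirming a maximum.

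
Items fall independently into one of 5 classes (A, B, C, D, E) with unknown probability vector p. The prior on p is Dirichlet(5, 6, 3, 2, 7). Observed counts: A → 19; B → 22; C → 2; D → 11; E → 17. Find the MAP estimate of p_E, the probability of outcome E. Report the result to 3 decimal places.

The posterior is Dirichlet(αᵢ + nᵢ) = Dirichlet(24, 28, 5, 13, 24).
For a Dirichlet(a₁,…,a_K) with all aᵢ > 1, the mode has j-th component (aⱼ − 1)/(Σaᵢ − K).
Here Σaᵢ = 94 and K = 5, so p_E = (24 − 1)/(94 − 5) = 23/89 ≈ 0.258.

MAP estimate of p_E = 0.258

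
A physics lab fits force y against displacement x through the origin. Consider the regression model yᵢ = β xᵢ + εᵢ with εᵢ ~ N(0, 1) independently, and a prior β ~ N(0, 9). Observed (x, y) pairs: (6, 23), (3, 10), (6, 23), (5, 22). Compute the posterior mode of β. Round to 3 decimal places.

β̂_MAP = 3.920

log p(β | y) = −Σ(yᵢ − βxᵢ)²/(2·1) − β²/(2·9) + const.
Setting the derivative to zero: Σxᵢ(yᵢ − βxᵢ)/1 − β/9 = 0, so β = Σxᵢyᵢ / (Σxᵢ² + σ²/τ²).
Σxᵢyᵢ = 6·23 + 3·10 + 6·23 + 5·22 = 416; Σxᵢ² = 106; σ²/τ² = 1/9.
β̂_MAP = 416 / (106 + 1/9) = 416/(955/9) = 3744/955 ≈ 3.920.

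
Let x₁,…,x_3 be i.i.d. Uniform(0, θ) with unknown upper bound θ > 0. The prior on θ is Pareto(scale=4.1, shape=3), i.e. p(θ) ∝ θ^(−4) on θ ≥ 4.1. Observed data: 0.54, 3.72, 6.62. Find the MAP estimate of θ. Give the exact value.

θ̂_MAP = 6.62

The Uniform(0, θ) likelihood is θ^(−n) for θ ≥ max(xᵢ), zero otherwise. Here max(xᵢ) = 6.62.
Posterior ∝ θ^(−4) · θ^(−3) = θ^(−7) on θ ≥ max(4.1, 6.62) = 6.62.
This density is strictly decreasing in θ, so the posterior mode lies at the lower boundary of the support.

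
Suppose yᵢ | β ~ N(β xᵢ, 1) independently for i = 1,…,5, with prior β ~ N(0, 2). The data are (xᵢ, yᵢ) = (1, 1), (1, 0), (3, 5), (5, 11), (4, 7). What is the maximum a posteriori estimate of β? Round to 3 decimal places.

β̂_MAP = 1.886

log p(β | y) = −Σ(yᵢ − βxᵢ)²/(2·1) − β²/(2·2) + const.
Setting the derivative to zero: Σxᵢ(yᵢ − βxᵢ)/1 − β/2 = 0, so β = Σxᵢyᵢ / (Σxᵢ² + σ²/τ²).
Σxᵢyᵢ = 1·1 + 1·0 + 3·5 + 5·11 + 4·7 = 99; Σxᵢ² = 52; σ²/τ² = 0.5.
β̂_MAP = 99 / (52 + 0.5) = 99/52.5 ≈ 1.886.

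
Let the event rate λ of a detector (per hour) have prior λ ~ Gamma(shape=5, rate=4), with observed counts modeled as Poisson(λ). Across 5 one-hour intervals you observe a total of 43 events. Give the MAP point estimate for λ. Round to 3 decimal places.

λ̂_MAP = 5.222

Σxᵢ = 43, n = 5.
Posterior ∝ λ^4e^(−4λ) · λ^43e^(−5λ) = λ^47e^(−9λ), i.e. Gamma(shape=48, rate=9).
The mode of a Gamma(a, b) with a ≥ 1 (shape–rate) is (a−1)/b = 47/9 ≈ 5.222.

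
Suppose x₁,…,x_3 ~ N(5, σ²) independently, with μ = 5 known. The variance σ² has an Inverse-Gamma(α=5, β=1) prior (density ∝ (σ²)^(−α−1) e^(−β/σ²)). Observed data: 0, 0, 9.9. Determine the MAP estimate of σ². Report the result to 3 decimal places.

Sum of squared deviations about the known mean: SS = (0−5)² + (0−5)² + (9.9−5)² = 74.01.
The Normal likelihood contributes (σ²)^(−n/2) exp(−SS/(2σ²)), so the posterior is Inverse-Gamma(α + n/2, β + SS/2) = Inverse-Gamma(6.5, 38.005).
The mode of Inverse-Gamma(a, b) is b/(a+1) = 38.005/7.5 ≈ 5.067.

σ̂²_MAP = 5.067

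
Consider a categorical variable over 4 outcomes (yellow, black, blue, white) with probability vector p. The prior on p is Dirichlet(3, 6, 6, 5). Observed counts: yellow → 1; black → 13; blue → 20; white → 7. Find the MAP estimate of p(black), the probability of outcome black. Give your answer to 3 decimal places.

MAP estimate of p(black) = 0.316

The posterior is Dirichlet(αᵢ + nᵢ) = Dirichlet(4, 19, 26, 12).
For a Dirichlet(a₁,…,a_K) with all aᵢ > 1, the mode has j-th component (aⱼ − 1)/(Σaᵢ − K).
Here Σaᵢ = 61 and K = 4, so p(black) = (19 − 1)/(61 − 4) = 18/57 ≈ 0.316.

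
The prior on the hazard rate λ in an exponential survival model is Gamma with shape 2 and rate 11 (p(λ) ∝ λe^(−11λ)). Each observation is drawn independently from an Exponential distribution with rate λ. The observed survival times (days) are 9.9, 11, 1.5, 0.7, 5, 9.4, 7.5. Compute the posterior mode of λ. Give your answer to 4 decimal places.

λ̂_MAP = 0.1429

The Exponential(rate=λ) likelihood is ∝ λ^n e^(−λΣtᵢ). Here n = 7 and Σtᵢ = 9.9 + 11 + 1.5 + 0.7 + 5 + 9.4 + 7.5 = 45.
Posterior ∝ λe^(−11λ) · λ^7e^(−45λ) = λ^8e^(−56λ), i.e. Gamma(9, 56).
Mode = (a−1)/b = 8/56 ≈ 0.1429.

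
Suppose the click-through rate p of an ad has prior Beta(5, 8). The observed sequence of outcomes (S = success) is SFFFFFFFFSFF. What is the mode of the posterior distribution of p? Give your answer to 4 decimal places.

Prior: Beta(5, 8).
Data: 2 successes in 12 trials (from the sequence). The binomial likelihood contributes p^2(1−p)^10, so the posterior is Beta(5+2, 8+10) = Beta(7, 18).
For Beta(a, b) with a, b > 1 the mode is (a−1)/(a+b−2) = 6/23 ≈ 0.2609.

p̂_MAP = 0.2609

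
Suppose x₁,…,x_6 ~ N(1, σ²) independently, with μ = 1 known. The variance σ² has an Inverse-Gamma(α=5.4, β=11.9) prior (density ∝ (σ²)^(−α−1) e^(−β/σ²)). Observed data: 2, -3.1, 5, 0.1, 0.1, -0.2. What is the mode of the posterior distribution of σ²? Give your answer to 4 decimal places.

σ̂²_MAP = 3.2271

Sum of squared deviations about the known mean: SS = (2−1)² + (-3.1−1)² + (5−1)² + (0.1−1)² + (0.1−1)² + (-0.2−1)² = 36.87.
The Normal likelihood contributes (σ²)^(−n/2) exp(−SS/(2σ²)), so the posterior is Inverse-Gamma(α + n/2, β + SS/2) = Inverse-Gamma(8.4, 30.335).
The mode of Inverse-Gamma(a, b) is b/(a+1) = 30.335/9.4 ≈ 3.2271.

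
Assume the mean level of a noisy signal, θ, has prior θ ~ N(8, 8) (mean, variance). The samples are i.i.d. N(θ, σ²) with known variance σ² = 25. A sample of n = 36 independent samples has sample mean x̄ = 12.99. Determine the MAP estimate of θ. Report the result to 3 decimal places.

θ̂_MAP = 12.591

n = 36, x̄ = 12.99.
For a Normal prior and Normal likelihood with known variance, the posterior is Normal; its mode equals its mean, the precision-weighted average.
Prior precision 1/σ₀² = 1/8 = 0.125; data precision n/σ² = 36/25 = 1.44.
θ̂ = (0.125·8 + 1.44·12.99) / (0.125 + 1.44) = 19.7056/1.565 = 98528/7825 ≈ 12.591.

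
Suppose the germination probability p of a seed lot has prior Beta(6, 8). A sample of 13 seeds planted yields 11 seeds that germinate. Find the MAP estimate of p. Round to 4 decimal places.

Prior: Beta(6, 8).
Data: 11 successes in 13 trials. The binomial likelihood contributes p^11(1−p)^2, so the posterior is Beta(6+11, 8+2) = Beta(17, 10).
For Beta(a, b) with a, b > 1 the mode is (a−1)/(a+b−2) = 16/25 ≈ 0.6400.

p̂_MAP = 0.6400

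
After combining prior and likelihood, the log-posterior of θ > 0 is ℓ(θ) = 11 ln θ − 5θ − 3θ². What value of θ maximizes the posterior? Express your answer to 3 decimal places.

θ̂_MAP = 1.000

ℓ'(θ) = 11/θ − 5 − 6θ. Setting this to zero and multiplying by θ: 6θ² + 5θ − 11 = 0.
θ = (−5 + √(5² + 4·6·11)) / (2·6) = (−5 + √289) / 12 = (−5 + 17)/12 = 1.
ℓ''(θ) = −11/θ² − 6 < 0, confirming a maximum.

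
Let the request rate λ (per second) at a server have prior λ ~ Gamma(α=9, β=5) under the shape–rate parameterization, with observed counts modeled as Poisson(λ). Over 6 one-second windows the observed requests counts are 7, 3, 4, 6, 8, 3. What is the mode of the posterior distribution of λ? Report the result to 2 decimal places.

Σxᵢ = 7+3+4+6+8+3 = 31, with n = 6.
Posterior ∝ λ^8e^(−5λ) · λ^31e^(−6λ) = λ^39e^(−11λ), i.e. Gamma(shape=40, rate=11).
The mode of a Gamma(a, b) with a ≥ 1 (shape–rate) is (a−1)/b = 39/11 ≈ 3.55.

λ̂_MAP = 3.55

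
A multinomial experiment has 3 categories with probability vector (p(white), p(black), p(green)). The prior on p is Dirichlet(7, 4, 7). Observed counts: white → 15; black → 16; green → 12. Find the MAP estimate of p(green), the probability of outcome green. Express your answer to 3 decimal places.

MAP estimate of p(green) = 0.310

The posterior is Dirichlet(αᵢ + nᵢ) = Dirichlet(22, 20, 19).
For a Dirichlet(a₁,…,a_K) with all aᵢ > 1, the mode has j-th component (aⱼ − 1)/(Σaᵢ − K).
Here Σaᵢ = 61 and K = 3, so p(green) = (19 − 1)/(61 − 3) = 18/58 ≈ 0.310.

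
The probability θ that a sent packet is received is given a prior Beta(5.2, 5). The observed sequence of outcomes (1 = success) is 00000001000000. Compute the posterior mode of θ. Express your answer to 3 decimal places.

θ̂_MAP = 0.234

Prior: Beta(5.2, 5).
Data: 1 success in 14 trials (from the sequence). The binomial likelihood contributes θ(1−θ)^13, so the posterior is Beta(5.2+1, 5+13) = Beta(6.2, 18).
For Beta(a, b) with a, b > 1 the mode is (a−1)/(a+b−2) = 5.2/22.2 ≈ 0.234.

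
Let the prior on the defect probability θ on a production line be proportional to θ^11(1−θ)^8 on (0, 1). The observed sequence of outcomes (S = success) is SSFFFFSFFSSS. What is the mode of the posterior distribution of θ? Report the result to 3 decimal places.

The prior density ∝ θ^11(1−θ)^8 is the kernel of Beta(12, 9).
Data: 6 successes in 12 trials (from the sequence). The binomial likelihood contributes θ^6(1−θ)^6, so the posterior is Beta(12+6, 9+6) = Beta(18, 15).
For Beta(a, b) with a, b > 1 the mode is (a−1)/(a+b−2) = 17/31 ≈ 0.548.

θ̂_MAP = 0.548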